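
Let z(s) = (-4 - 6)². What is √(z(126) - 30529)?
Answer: 21*I*√69 ≈ 174.44*I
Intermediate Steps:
z(s) = 100 (z(s) = (-10)² = 100)
√(z(126) - 30529) = √(100 - 30529) = √(-30429) = 21*I*√69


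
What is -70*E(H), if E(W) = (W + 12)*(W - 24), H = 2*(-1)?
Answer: 18200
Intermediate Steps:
H = -2
E(W) = (-24 + W)*(12 + W) (E(W) = (12 + W)*(-24 + W) = (-24 + W)*(12 + W))
-70*E(H) = -70*(-288 + (-2)**2 - 12*(-2)) = -70*(-288 + 4 + 24) = -70*(-260) = 18200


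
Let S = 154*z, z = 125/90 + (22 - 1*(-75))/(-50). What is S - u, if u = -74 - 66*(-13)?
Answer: -195496/225 ≈ -868.87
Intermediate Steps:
z = -124/225 (z = 125*(1/90) + (22 + 75)*(-1/50) = 25/18 + 97*(-1/50) = 25/18 - 97/50 = -124/225 ≈ -0.55111)
S = -19096/225 (S = 154*(-124/225) = -19096/225 ≈ -84.871)
u = 784 (u = -74 + 858 = 784)
S - u = -19096/225 - 1*784 = -19096/225 - 784 = -195496/225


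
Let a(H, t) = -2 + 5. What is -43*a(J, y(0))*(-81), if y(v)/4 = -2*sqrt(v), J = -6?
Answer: 10449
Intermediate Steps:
y(v) = -8*sqrt(v) (y(v) = 4*(-2*sqrt(v)) = -8*sqrt(v))
a(H, t) = 3
-43*a(J, y(0))*(-81) = -43*3*(-81) = -129*(-81) = 10449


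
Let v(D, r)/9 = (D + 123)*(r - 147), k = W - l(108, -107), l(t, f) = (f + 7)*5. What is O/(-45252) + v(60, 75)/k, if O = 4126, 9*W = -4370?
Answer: -12074001223/1470690 ≈ -8209.8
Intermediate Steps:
l(t, f) = 35 + 5*f (l(t, f) = (7 + f)*5 = 35 + 5*f)
W = -4370/9 (W = (⅑)*(-4370) = -4370/9 ≈ -485.56)
k = 130/9 (k = -4370/9 - (35 + 5*(-107)) = -4370/9 - (35 - 535) = -4370/9 - 1*(-500) = -4370/9 + 500 = 130/9 ≈ 14.444)
v(D, r) = 9*(-147 + r)*(123 + D) (v(D, r) = 9*((D + 123)*(r - 147)) = 9*((123 + D)*(-147 + r)) = 9*((-147 + r)*(123 + D)) = 9*(-147 + r)*(123 + D))
O/(-45252) + v(60, 75)/k = 4126/(-45252) + (-162729 - 1323*60 + 1107*75 + 9*60*75)/(130/9) = 4126*(-1/45252) + (-162729 - 79380 + 83025 + 40500)*(9/130) = -2063/22626 - 118584*9/130 = -2063/22626 - 533628/65 = -12074001223/1470690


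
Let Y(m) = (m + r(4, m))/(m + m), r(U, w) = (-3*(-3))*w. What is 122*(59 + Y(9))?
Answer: 7808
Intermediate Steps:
r(U, w) = 9*w
Y(m) = 5 (Y(m) = (m + 9*m)/(m + m) = (10*m)/((2*m)) = (10*m)*(1/(2*m)) = 5)
122*(59 + Y(9)) = 122*(59 + 5) = 122*64 = 7808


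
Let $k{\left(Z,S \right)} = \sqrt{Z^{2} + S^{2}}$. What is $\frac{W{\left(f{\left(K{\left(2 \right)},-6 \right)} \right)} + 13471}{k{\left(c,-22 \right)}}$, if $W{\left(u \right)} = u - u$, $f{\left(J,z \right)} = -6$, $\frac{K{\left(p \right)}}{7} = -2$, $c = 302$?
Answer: $\frac{13471 \sqrt{22922}}{45844} \approx 44.488$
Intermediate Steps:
$K{\left(p \right)} = -14$ ($K{\left(p \right)} = 7 \left(-2\right) = -14$)
$W{\left(u \right)} = 0$
$k{\left(Z,S \right)} = \sqrt{S^{2} + Z^{2}}$
$\frac{W{\left(f{\left(K{\left(2 \right)},-6 \right)} \right)} + 13471}{k{\left(c,-22 \right)}} = \frac{0 + 13471}{\sqrt{\left(-22\right)^{2} + 302^{2}}} = \frac{13471}{\sqrt{484 + 91204}} = \frac{13471}{\sqrt{91688}} = \frac{13471}{2 \sqrt{22922}} = 13471 \frac{\sqrt{22922}}{45844} = \frac{13471 \sqrt{22922}}{45844}$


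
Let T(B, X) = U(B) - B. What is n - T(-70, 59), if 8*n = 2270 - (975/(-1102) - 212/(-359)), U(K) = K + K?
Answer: 1119715341/3164944 ≈ 353.79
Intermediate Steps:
U(K) = 2*K
T(B, X) = B (T(B, X) = 2*B - B = B)
n = 898169261/3164944 (n = (2270 - (975/(-1102) - 212/(-359)))/8 = (2270 - (975*(-1/1102) - 212*(-1/359)))/8 = (2270 - (-975/1102 + 212/359))/8 = (2270 - 1*(-116401/395618))/8 = (2270 + 116401/395618)/8 = (1/8)*(898169261/395618) = 898169261/3164944 ≈ 283.79)
n - T(-70, 59) = 898169261/3164944 - 1*(-70) = 898169261/3164944 + 70 = 1119715341/3164944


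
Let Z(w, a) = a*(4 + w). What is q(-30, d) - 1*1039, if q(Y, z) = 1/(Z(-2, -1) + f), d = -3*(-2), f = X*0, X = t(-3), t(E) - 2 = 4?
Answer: -2079/2 ≈ -1039.5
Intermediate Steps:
t(E) = 6 (t(E) = 2 + 4 = 6)
X = 6
f = 0 (f = 6*0 = 0)
d = 6
q(Y, z) = -1/2 (q(Y, z) = 1/(-(4 - 2) + 0) = 1/(-1*2 + 0) = 1/(-2 + 0) = 1/(-2) = -1/2)
q(-30, d) - 1*1039 = -1/2 - 1*1039 = -1/2 - 1039 = -2079/2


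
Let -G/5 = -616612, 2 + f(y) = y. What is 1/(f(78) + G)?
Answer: 1/3083136 ≈ 3.2434e-7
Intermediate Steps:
f(y) = -2 + y
G = 3083060 (G = -5*(-616612) = 3083060)
1/(f(78) + G) = 1/((-2 + 78) + 3083060) = 1/(76 + 3083060) = 1/3083136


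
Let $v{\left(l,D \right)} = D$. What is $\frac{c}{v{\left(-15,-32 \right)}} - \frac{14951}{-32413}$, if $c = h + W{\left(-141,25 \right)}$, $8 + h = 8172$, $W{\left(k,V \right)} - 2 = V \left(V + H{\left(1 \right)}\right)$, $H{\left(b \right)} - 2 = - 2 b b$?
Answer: $- \frac{284464251}{1037216} \approx -274.26$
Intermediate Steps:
$H{\left(b \right)} = 2 - 2 b^{2}$ ($H{\left(b \right)} = 2 + - 2 b b = 2 - 2 b^{2}$)
$W{\left(k,V \right)} = 2 + V^{2}$ ($W{\left(k,V \right)} = 2 + V \left(V + \left(2 - 2 \cdot 1^{2}\right)\right) = 2 + V \left(V + \left(2 - 2\right)\right) = 2 + V \left(V + 0\right) = 2 + V V = 2 + V^{2}$)
$h = 8164$ ($h = -8 + 8172 = 8164$)
$c = 8791$ ($c = 8164 + \left(2 + 25^{2}\right) = 8164 + \left(2 + 625\right) = 8164 + 627 = 8791$)
$\frac{c}{v{\left(-15,-32 \right)}} - \frac{14951}{-32413} = \frac{8791}{-32} - \frac{14951}{-32413} = 8791 \left(- \frac{1}{32}\right) - - \frac{14951}{32413} = - \frac{8791}{32} + \frac{14951}{32413} = - \frac{284464251}{1037216}$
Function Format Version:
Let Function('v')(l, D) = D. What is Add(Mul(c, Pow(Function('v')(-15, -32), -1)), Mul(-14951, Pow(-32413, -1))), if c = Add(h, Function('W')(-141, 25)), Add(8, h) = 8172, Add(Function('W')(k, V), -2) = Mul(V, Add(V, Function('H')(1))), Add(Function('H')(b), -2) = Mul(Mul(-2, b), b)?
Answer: Rational(-284464251, 1037216) ≈ -274.26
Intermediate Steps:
Function('H')(b) = Add(2, Mul(-2, Pow(b, 2))) (Function('H')(b) = Add(2, Mul(Mul(-2, b), b)) = Add(2, Mul(-2, Pow(b, 2))))
Function('W')(k, V) = Add(2, Pow(V, 2)) (Function('W')(k, V) = Add(2, Mul(V, Add(V, Add(2, Mul(-2, Pow(1, 2)))))) = Add(2, Mul(V, Add(V, Add(2, Mul(-2, 1))))) = Add(2, Mul(V, Add(V, Add(2, -2)))) = Add(2, Mul(V, Add(V, 0))) = Add(2, Mul(V, V)) = Add(2, Pow(V, 2)))
h = 8164 (h = Add(-8, 8172) = 8164)
c = 8791 (c = Add(8164, Add(2, Pow(25, 2))) = Add(8164, Add(2, 625)) = Add(8164, 627) = 8791)
Add(Mul(c, Pow(Function('v')(-15, -32), -1)), Mul(-14951, Pow(-32413, -1))) = Add(Mul(8791, Pow(-32, -1)), Mul(-14951, Pow(-32413, -1))) = Add(Mul(8791, Rational(-1, 32)), Mul(-14951, Rational(-1, 32413))) = Add(Rational(-8791, 32), Rational(14951, 32413)) = Rational(-284464251, 1037216)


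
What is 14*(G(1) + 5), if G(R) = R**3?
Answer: 84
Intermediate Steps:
14*(G(1) + 5) = 14*(1**3 + 5) = 14*(1 + 5) = 14*6 = 84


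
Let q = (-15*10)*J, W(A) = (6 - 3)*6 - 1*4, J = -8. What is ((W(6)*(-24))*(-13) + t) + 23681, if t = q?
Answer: 29249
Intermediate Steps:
W(A) = 14 (W(A) = 3*6 - 4 = 18 - 4 = 14)
q = 1200 (q = -15*10*(-8) = -150*(-8) = 1200)
t = 1200
((W(6)*(-24))*(-13) + t) + 23681 = ((14*(-24))*(-13) + 1200) + 23681 = (-336*(-13) + 1200) + 23681 = (4368 + 1200) + 23681 = 5568 + 23681 = 29249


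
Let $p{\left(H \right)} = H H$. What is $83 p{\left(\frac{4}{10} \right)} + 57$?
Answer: $\frac{1757}{25} \approx 70.28$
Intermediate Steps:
$p{\left(H \right)} = H^{2}$
$83 p{\left(\frac{4}{10} \right)} + 57 = 83 \left(\frac{4}{10}\right)^{2} + 57 = 83 \left(4 \cdot \frac{1}{10}\right)^{2} + 57 = 83 \left(\frac{2}{5}\right)^{2} + 57 = 83 \cdot \frac{4}{25} + 57 = \frac{332}{25} + 57 = \frac{1757}{25}$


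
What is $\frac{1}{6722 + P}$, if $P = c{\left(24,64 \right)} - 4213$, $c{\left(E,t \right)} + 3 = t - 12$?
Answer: $\frac{1}{2558} \approx 0.00039093$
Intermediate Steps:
$c{\left(E,t \right)} = -15 + t$ ($c{\left(E,t \right)} = -3 + \left(t - 12\right) = -3 + \left(-12 + t\right) = -15 + t$)
$P = -4164$ ($P = \left(-15 + 64\right) - 4213 = 49 - 4213 = -4164$)
$\frac{1}{6722 + P} = \frac{1}{6722 - 4164} = \frac{1}{2558}$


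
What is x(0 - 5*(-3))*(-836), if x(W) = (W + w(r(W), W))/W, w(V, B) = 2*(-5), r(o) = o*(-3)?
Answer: -836/3 ≈ -278.67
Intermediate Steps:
r(o) = -3*o
w(V, B) = -10
x(W) = (-10 + W)/W (x(W) = (W - 10)/W = (-10 + W)/W)
x(0 - 5*(-3))*(-836) = ((-10 + (0 - 5*(-3)))/(0 - 5*(-3)))*(-836) = ((-10 + (0 + 15))/(0 + 15))*(-836) = ((-10 + 15)/15)*(-836) = ((1/15)*5)*(-836) = (⅓)*(-836) = -836/3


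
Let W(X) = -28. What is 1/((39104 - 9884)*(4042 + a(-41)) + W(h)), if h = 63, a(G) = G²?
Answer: 1/167226032 ≈ 5.9799e-9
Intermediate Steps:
1/((39104 - 9884)*(4042 + a(-41)) + W(h)) = 1/((39104 - 9884)*(4042 + (-41)²) - 28) = 1/(29220*(4042 + 1681) - 28) = 1/(29220*5723 - 28) = 1/(167226060 - 28) = 1/167226032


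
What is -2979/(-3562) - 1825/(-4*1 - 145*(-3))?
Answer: -5216701/1535222 ≈ -3.3980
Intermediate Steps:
-2979/(-3562) - 1825/(-4*1 - 145*(-3)) = -2979*(-1/3562) - 1825/(-4 - 29*(-15)) = 2979/3562 - 1825/(-4 + 435) = 2979/3562 - 1825/431 = -5216701/1535222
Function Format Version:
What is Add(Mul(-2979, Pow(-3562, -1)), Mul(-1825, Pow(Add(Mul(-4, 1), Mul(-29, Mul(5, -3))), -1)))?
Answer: Rational(-5216701, 1535222) ≈ -3.3980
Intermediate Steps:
Add(Mul(-2979, Pow(-3562, -1)), Mul(-1825, Pow(Add(Mul(-4, 1), Mul(-29, Mul(5, -3))), -1))) = Add(Mul(-2979, Rational(-1, 3562)), Mul(-1825, Pow(Add(-4, Mul(-29, -15)), -1))) = Add(Rational(2979, 3562), Mul(-1825, Pow(Add(-4, 435), -1))) = Add(Rational(2979, 3562), Mul(-1825, Pow(431, -1))) = Add(Rational(2979, 3562), Mul(-1825, Rational(1, 431))) = Add(Rational(2979, 3562), Rational(-1825, 431)) = Rational(-5216701, 1535222)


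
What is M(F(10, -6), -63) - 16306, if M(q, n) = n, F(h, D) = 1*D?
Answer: -16369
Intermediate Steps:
F(h, D) = D
M(F(10, -6), -63) - 16306 = -63 - 16306 = -16369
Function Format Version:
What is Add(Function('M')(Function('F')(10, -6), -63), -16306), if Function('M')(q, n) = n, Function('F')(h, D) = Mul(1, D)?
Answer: -16369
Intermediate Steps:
Function('F')(h, D) = D
Add(Function('M')(Function('F')(10, -6), -63), -16306) = Add(-63, -16306) = -16369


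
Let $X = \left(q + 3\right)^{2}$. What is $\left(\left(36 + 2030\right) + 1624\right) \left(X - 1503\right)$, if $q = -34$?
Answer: $-1999980$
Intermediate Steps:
$X = 961$ ($X = \left(-34 + 3\right)^{2} = \left(-31\right)^{2} = 961$)
$\left(\left(36 + 2030\right) + 1624\right) \left(X - 1503\right) = \left(\left(36 + 2030\right) + 1624\right) \left(961 - 1503\right) = \left(2066 + 1624\right) \left(-542\right) = 3690 \left(-542\right) = -1999980$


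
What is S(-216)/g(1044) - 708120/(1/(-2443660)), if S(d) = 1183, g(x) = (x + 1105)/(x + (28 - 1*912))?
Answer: 531234187421440/307 ≈ 1.7304e+12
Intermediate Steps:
g(x) = (1105 + x)/(-884 + x) (g(x) = (1105 + x)/(x + (28 - 912)) = (1105 + x)/(x - 884) = (1105 + x)/(-884 + x))
S(-216)/g(1044) - 708120/(1/(-2443660)) = 1183/(((1105 + 1044)/(-884 + 1044))) - 708120/(1/(-2443660)) = 1183/((2149/160)) - 708120/(-1/2443660) = 1183/(((1/160)*2149)) - 708120*(-2443660) = 1183/(2149/160) + 1730404519200 = 1183*(160/2149) + 1730404519200 = 27040/307 + 1730404519200 = 531234187421440/307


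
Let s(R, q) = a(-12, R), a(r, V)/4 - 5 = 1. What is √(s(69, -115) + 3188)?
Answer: 2*√803 ≈ 56.674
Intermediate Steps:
a(r, V) = 24 (a(r, V) = 20 + 4*1 = 20 + 4 = 24)
s(R, q) = 24
√(s(69, -115) + 3188) = √(24 + 3188) = √3212 = 2*√803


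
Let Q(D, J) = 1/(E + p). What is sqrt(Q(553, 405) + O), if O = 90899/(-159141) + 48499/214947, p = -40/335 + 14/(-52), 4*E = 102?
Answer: I*sqrt(132049713094855226234649039)/20782580302404 ≈ 0.55293*I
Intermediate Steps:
E = 51/2 (E = (1/4)*102 = 51/2 ≈ 25.500)
p = -677/1742 (p = -40*1/335 + 14*(-1/52) = -8/67 - 7/26 = -677/1742 ≈ -0.38863)
Q(D, J) = 871/21872 (Q(D, J) = 1/(51/2 - 677/1742) = 1/(21872/871) = 871/21872)
O = -3940095998/11402293509 (O = 90899*(-1/159141) + 48499*(1/214947) = -90899/159141 + 48499/214947 = -3940095998/11402293509 ≈ -0.34555)
sqrt(Q(553, 405) + O) = sqrt(871/21872 - 3940095998/11402293509) = sqrt(-76246382021917/249390963628848) = I*sqrt(132049713094855226234649039)/20782580302404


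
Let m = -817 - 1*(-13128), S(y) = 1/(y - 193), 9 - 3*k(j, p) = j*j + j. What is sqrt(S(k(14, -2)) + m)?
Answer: 3*sqrt(23117315)/130 ≈ 110.95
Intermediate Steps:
k(j, p) = 3 - j/3 - j**2/3 (k(j, p) = 3 - (j*j + j)/3 = 3 - (j**2 + j)/3 = 3 - (j + j**2)/3 = 3 + (-j/3 - j**2/3) = 3 - j/3 - j**2/3)
S(y) = 1/(-193 + y)
m = 12311 (m = -817 + 13128 = 12311)
sqrt(S(k(14, -2)) + m) = sqrt(1/(-193 + (3 - 1/3*14 - 1/3*14**2)) + 12311) = sqrt(1/(-193 + (3 - 14/3 - 1/3*196)) + 12311) = sqrt(1/(-193 + (3 - 14/3 - 196/3)) + 12311) = sqrt(1/(-193 - 67) + 12311) = sqrt(1/(-260) + 12311) = sqrt(-1/260 + 12311) = sqrt(3200859/260) = 3*sqrt(23117315)/130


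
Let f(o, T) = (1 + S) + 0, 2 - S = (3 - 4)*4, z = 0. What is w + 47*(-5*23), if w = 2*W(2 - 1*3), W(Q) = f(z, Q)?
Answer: -5391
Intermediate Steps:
S = 6 (S = 2 - (3 - 4)*4 = 2 - (-1)*4 = 2 - 1*(-4) = 2 + 4 = 6)
f(o, T) = 7 (f(o, T) = (1 + 6) + 0 = 7 + 0 = 7)
W(Q) = 7
w = 14 (w = 2*7 = 14)
w + 47*(-5*23) = 14 + 47*(-5*23) = 14 + 47*(-115) = 14 - 5405 = -5391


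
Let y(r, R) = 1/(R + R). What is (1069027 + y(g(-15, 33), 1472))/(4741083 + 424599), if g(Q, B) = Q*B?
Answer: 3147215489/15207767808 ≈ 0.20695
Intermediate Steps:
g(Q, B) = B*Q
y(r, R) = 1/(2*R)
(1069027 + y(g(-15, 33), 1472))/(4741083 + 424599) = (1069027 + (½)/1472)/(4741083 + 424599) = (1069027 + (½)*(1/1472))/5165682 = (1069027 + 1/2944)*(1/5165682) = (3147215489/2944)*(1/5165682) = 3147215489/15207767808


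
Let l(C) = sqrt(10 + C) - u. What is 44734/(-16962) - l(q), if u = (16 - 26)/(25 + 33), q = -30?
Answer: -691048/245949 - 2*I*sqrt(5) ≈ -2.8097 - 4.4721*I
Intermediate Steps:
u = -5/29 (u = -10/58 = -10*1/58 = -5/29 ≈ -0.17241)
l(C) = 5/29 + sqrt(10 + C) (l(C) = sqrt(10 + C) - 1*(-5/29) = sqrt(10 + C) + 5/29 = 5/29 + sqrt(10 + C))
44734/(-16962) - l(q) = 44734/(-16962) - (5/29 + sqrt(10 - 30)) = 44734*(-1/16962) - (5/29 + sqrt(-20)) = -22367/8481 - (5/29 + 2*I*sqrt(5)) = -22367/8481 + (-5/29 - 2*I*sqrt(5)) = -691048/245949 - 2*I*sqrt(5)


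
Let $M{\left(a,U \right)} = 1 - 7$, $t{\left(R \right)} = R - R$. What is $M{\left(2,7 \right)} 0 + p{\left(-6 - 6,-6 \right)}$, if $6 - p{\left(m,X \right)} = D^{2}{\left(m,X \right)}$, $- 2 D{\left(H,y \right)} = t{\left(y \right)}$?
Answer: $6$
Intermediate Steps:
$t{\left(R \right)} = 0$
$D{\left(H,y \right)} = 0$ ($D{\left(H,y \right)} = \left(- \frac{1}{2}\right) 0 = 0$)
$p{\left(m,X \right)} = 6$ ($p{\left(m,X \right)} = 6 - 0^{2} = 6 - 0 = 6 + 0 = 6$)
$M{\left(a,U \right)} = -6$ ($M{\left(a,U \right)} = 1 - 7 = -6$)
$M{\left(2,7 \right)} 0 + p{\left(-6 - 6,-6 \right)} = \left(-6\right) 0 + 6 = 0 + 6 = 6$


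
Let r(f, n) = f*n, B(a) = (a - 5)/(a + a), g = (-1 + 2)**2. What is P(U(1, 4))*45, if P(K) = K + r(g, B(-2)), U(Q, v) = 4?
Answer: 1035/4 ≈ 258.75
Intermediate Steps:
g = 1 (g = 1**2 = 1)
B(a) = (-5 + a)/(2*a) (B(a) = (-5 + a)/((2*a)) = (-5 + a)*(1/(2*a)) = (-5 + a)/(2*a))
P(K) = 7/4 + K (P(K) = K + 1*((1/2)*(-5 - 2)/(-2)) = K + 1*((1/2)*(-1/2)*(-7)) = K + 1*(7/4) = K + 7/4 = 7/4 + K)
P(U(1, 4))*45 = (7/4 + 4)*45 = (23/4)*45 = 1035/4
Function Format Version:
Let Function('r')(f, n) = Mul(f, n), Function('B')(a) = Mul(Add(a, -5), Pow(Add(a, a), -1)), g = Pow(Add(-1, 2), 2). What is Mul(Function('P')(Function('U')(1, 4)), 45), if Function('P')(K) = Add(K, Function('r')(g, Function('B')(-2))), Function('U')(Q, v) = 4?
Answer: Rational(1035, 4) ≈ 258.75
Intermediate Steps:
g = 1 (g = Pow(1, 2) = 1)
Function('B')(a) = Mul(Rational(1, 2), Pow(a, -1), Add(-5, a)) (Function('B')(a) = Mul(Add(-5, a), Pow(Mul(2, a), -1)) = Mul(Add(-5, a), Mul(Rational(1, 2), Pow(a, -1))) = Mul(Rational(1, 2), Pow(a, -1), Add(-5, a)))
Function('P')(K) = Add(Rational(7, 4), K) (Function('P')(K) = Add(K, Mul(1, Mul(Rational(1, 2), Pow(-2, -1), Add(-5, -2)))) = Add(K, Mul(1, Mul(Rational(1, 2), Rational(-1, 2), -7))) = Add(K, Mul(1, Rational(7, 4))) = Add(K, Rational(7, 4)) = Add(Rational(7, 4), K))
Mul(Function('P')(Function('U')(1, 4)), 45) = Mul(Add(Rational(7, 4), 4), 45) = Mul(Rational(23, 4), 45) = Rational(1035, 4)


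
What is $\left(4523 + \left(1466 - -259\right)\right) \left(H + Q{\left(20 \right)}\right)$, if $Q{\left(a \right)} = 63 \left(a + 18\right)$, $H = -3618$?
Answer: $-7647552$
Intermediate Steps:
$Q{\left(a \right)} = 1134 + 63 a$ ($Q{\left(a \right)} = 63 \left(18 + a\right) = 1134 + 63 a$)
$\left(4523 + \left(1466 - -259\right)\right) \left(H + Q{\left(20 \right)}\right) = \left(4523 + \left(1466 - -259\right)\right) \left(-3618 + \left(1134 + 63 \cdot 20\right)\right) = \left(4523 + \left(1466 + 259\right)\right) \left(-3618 + \left(1134 + 1260\right)\right) = \left(4523 + 1725\right) \left(-3618 + 2394\right) = 6248 \left(-1224\right) = -7647552$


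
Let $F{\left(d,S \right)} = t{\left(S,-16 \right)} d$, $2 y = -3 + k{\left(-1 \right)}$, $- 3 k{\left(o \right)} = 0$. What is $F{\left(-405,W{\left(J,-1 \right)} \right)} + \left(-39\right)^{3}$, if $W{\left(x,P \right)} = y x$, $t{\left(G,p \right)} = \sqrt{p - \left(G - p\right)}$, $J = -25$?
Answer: $-59319 - \frac{405 i \sqrt{278}}{2} \approx -59319.0 - 3376.4 i$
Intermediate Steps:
$k{\left(o \right)} = 0$ ($k{\left(o \right)} = \left(- \frac{1}{3}\right) 0 = 0$)
$y = - \frac{3}{2}$ ($y = \frac{-3 + 0}{2} = \frac{1}{2} \left(-3\right) = - \frac{3}{2} \approx -1.5$)
$t{\left(G,p \right)} = \sqrt{- G + 2 p}$
$W{\left(x,P \right)} = - \frac{3 x}{2}$
$F{\left(d,S \right)} = d \sqrt{-32 - S}$ ($F{\left(d,S \right)} = \sqrt{- S + 2 \left(-16\right)} d = \sqrt{- S - 32} d = \sqrt{-32 - S} d = d \sqrt{-32 - S}$)
$F{\left(-405,W{\left(J,-1 \right)} \right)} + \left(-39\right)^{3} = - 405 \sqrt{-32 - \left(- \frac{3}{2}\right) \left(-25\right)} + \left(-39\right)^{3} = - 405 \sqrt{-32 - \frac{75}{2}} - 59319 = - 405 \sqrt{- \frac{139}{2}} - 59319 = - 405 \frac{i \sqrt{278}}{2} - 59319 = - \frac{405 i \sqrt{278}}{2} - 59319 = -59319 - \frac{405 i \sqrt{278}}{2}$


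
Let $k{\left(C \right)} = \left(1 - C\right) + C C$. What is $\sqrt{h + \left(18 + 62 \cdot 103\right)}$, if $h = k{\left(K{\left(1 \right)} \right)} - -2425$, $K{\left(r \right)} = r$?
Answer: $\sqrt{8830} \approx 93.968$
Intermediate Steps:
$k{\left(C \right)} = 1 + C^{2} - C$ ($k{\left(C \right)} = \left(1 - C\right) + C^{2} = 1 + C^{2} - C$)
$h = 2426$ ($h = \left(1 + 1^{2} - 1\right) - -2425 = \left(1 + 1 - 1\right) + 2425 = 1 + 2425 = 2426$)
$\sqrt{h + \left(18 + 62 \cdot 103\right)} = \sqrt{2426 + \left(18 + 62 \cdot 103\right)} = \sqrt{2426 + \left(18 + 6386\right)} = \sqrt{2426 + 6404} = \sqrt{8830}$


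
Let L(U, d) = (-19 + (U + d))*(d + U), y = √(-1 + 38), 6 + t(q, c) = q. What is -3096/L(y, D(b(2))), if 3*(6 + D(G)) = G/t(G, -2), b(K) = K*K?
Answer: -13047318/93733 - 2027106*√37/93733 ≈ -270.74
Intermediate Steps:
b(K) = K²
t(q, c) = -6 + q
D(G) = -6 + G/(3*(-6 + G)) (D(G) = -6 + (G/(-6 + G))/3 = -6 + G/(3*(-6 + G)))
y = √37 ≈ 6.0828
L(U, d) = (U + d)*(-19 + U + d) (L(U, d) = (-19 + U + d)*(U + d) = (U + d)*(-19 + U + d))
-3096/L(y, D(b(2))) = -3096/((√37)² + ((108 - 17*2²)/(3*(-6 + 2²)))² - 19*√37 - 19*(108 - 17*2²)/(3*(-6 + 2²)) + 2*√37*((108 - 17*2²)/(3*(-6 + 2²)))) = -3096/(37 + ((108 - 17*4)/(3*(-6 + 4)))² - 19*√37 - 19*(108 - 17*4)/(3*(-6 + 4)) + 2*√37*((108 - 17*4)/(3*(-6 + 4)))) = -3096/(37 + ((⅓)*(108 - 68)/(-2))² - 19*√37 - 19*(108 - 68)/(3*(-2)) + 2*√37*((⅓)*(108 - 68)/(-2))) = -3096/(37 + ((⅓)*(-½)*40)² - 19*√37 - 19*(-1)*40/(3*2) + 2*√37*((⅓)*(-½)*40)) = -3096/(37 + (-20/3)² - 19*√37 - 19*(-20/3) + 2*√37*(-20/3)) = -3096/(37 + 400/9 - 19*√37 + 380/3 - 40*√37/3) = -3096/(1873/9 - 97*√37/3)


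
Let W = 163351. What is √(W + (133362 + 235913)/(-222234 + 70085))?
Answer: 2*√945352023157394/152149 ≈ 404.16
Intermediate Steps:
√(W + (133362 + 235913)/(-222234 + 70085)) = √(163351 + (133362 + 235913)/(-222234 + 70085)) = √(163351 + 369275/(-152149)) = √(163351 + 369275*(-1/152149)) = √(163351 - 369275/152149) = √(24853322024/152149) = 2*√945352023157394/152149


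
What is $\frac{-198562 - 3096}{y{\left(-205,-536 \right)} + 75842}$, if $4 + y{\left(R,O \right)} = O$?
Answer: $- \frac{100829}{37651} \approx -2.678$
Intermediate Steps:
$y{\left(R,O \right)} = -4 + O$
$\frac{-198562 - 3096}{y{\left(-205,-536 \right)} + 75842} = \frac{-198562 - 3096}{\left(-4 - 536\right) + 75842} = \frac{-198562 - 3096}{-540 + 75842} = - \frac{201658}{75302} = \left(-201658\right) \frac{1}{75302} = - \frac{100829}{37651}$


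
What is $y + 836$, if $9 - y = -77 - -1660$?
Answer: $-738$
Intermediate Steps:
$y = -1574$ ($y = 9 - \left(-77 - -1660\right) = 9 - \left(-77 + 1660\right) = 9 - 1583 = -1574$)
$y + 836 = -1574 + 836 = -738$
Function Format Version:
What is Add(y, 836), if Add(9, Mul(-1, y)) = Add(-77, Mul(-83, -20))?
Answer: -738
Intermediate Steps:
y = -1574 (y = Add(9, Mul(-1, Add(-77, Mul(-83, -20)))) = Add(9, Mul(-1, Add(-77, 1660))) = Add(9, Mul(-1, 1583)) = Add(9, -1583) = -1574)
Add(y, 836) = Add(-1574, 836) = -738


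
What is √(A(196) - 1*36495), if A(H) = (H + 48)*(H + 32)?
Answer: √19137 ≈ 138.34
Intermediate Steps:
A(H) = (32 + H)*(48 + H) (A(H) = (48 + H)*(32 + H) = (32 + H)*(48 + H))
√(A(196) - 1*36495) = √((1536 + 196² + 80*196) - 1*36495) = √((1536 + 38416 + 15680) - 36495) = √(55632 - 36495) = √19137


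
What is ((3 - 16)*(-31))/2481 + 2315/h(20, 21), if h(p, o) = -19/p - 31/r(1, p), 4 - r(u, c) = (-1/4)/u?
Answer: -1951665491/6954243 ≈ -280.64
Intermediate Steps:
r(u, c) = 4 + 1/(4*u) (r(u, c) = 4 - (-1/4)/u = 4 - (-1*¼)/u = 4 - (-1)/(4*u) = 4 + 1/(4*u))
h(p, o) = -124/17 - 19/p (h(p, o) = -19/p - 31/(4 + (¼)/1) = -19/p - 31/(4 + (¼)*1) = -19/p - 31/(4 + ¼) = -19/p - 31/17/4 = -19/p - 31*4/17 = -19/p - 124/17 = -124/17 - 19/p)
((3 - 16)*(-31))/2481 + 2315/h(20, 21) = ((3 - 16)*(-31))/2481 + 2315/(-124/17 - 19/20) = -13*(-31)*(1/2481) + 2315/(-124/17 - 19*1/20) = 403*(1/2481) + 2315/(-124/17 - 19/20) = 403/2481 + 2315/(-2803/340) = 403/2481 + 2315*(-340/2803) = 403/2481 - 787100/2803 = -1951665491/6954243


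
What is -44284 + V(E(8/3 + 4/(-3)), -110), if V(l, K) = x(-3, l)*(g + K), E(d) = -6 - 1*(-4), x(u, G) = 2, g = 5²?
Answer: -44454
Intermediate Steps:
g = 25
E(d) = -2 (E(d) = -6 + 4 = -2)
V(l, K) = 50 + 2*K (V(l, K) = 2*(25 + K) = 50 + 2*K)
-44284 + V(E(8/3 + 4/(-3)), -110) = -44284 + (50 + 2*(-110)) = -44284 + (50 - 220) = -44284 - 170 = -44454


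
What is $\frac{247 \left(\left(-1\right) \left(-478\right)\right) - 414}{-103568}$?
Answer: $- \frac{29413}{25892} \approx -1.136$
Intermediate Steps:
$\frac{247 \left(\left(-1\right) \left(-478\right)\right) - 414}{-103568} = \left(247 \cdot 478 - 414\right) \left(- \frac{1}{103568}\right) = \left(118066 - 414\right) \left(- \frac{1}{103568}\right) = 117652 \left(- \frac{1}{103568}\right) = - \frac{29413}{25892}$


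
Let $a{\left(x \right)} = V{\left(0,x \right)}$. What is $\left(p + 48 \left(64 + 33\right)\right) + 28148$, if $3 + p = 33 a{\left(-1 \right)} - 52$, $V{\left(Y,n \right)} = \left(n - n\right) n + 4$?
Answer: $32881$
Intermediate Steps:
$V{\left(Y,n \right)} = 4$ ($V{\left(Y,n \right)} = 0 n + 4 = 0 + 4 = 4$)
$a{\left(x \right)} = 4$
$p = 77$ ($p = -3 + \left(33 \cdot 4 - 52\right) = -3 + \left(132 - 52\right) = -3 + 80 = 77$)
$\left(p + 48 \left(64 + 33\right)\right) + 28148 = \left(77 + 48 \left(64 + 33\right)\right) + 28148 = \left(77 + 48 \cdot 97\right) + 28148 = \left(77 + 4656\right) + 28148 = 4733 + 28148 = 32881$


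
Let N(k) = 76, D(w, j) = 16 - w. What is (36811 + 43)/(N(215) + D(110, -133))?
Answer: -18427/9 ≈ -2047.4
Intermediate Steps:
(36811 + 43)/(N(215) + D(110, -133)) = (36811 + 43)/(76 + (16 - 1*110)) = 36854/(76 + (16 - 110)) = 36854/(76 - 94) = 36854/(-18) = 36854*(-1/18) = -18427/9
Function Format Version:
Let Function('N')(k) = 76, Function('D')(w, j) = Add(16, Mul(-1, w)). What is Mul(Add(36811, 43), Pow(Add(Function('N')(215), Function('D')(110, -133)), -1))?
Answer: Rational(-18427, 9) ≈ -2047.4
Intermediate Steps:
Mul(Add(36811, 43), Pow(Add(Function('N')(215), Function('D')(110, -133)), -1)) = Mul(Add(36811, 43), Pow(Add(76, Add(16, Mul(-1, 110))), -1)) = Mul(36854, Pow(Add(76, Add(16, -110)), -1)) = Mul(36854, Pow(Add(76, -94), -1)) = Mul(36854, Pow(-18, -1)) = Mul(36854, Rational(-1, 18)) = Rational(-18427, 9)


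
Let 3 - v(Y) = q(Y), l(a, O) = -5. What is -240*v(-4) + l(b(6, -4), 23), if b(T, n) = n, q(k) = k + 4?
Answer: -725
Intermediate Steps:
q(k) = 4 + k
v(Y) = -1 - Y (v(Y) = 3 - (4 + Y) = 3 + (-4 - Y) = -1 - Y)
-240*v(-4) + l(b(6, -4), 23) = -240*(-1 - 1*(-4)) - 5 = -240*(-1 + 4) - 5 = -240*3 - 5 = -720 - 5 = -725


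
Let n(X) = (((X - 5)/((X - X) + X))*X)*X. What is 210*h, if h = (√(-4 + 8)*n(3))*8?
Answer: -20160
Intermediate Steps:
n(X) = X*(-5 + X) (n(X) = (((-5 + X)/(0 + X))*X)*X = (((-5 + X)/X)*X)*X = (-5 + X)*X = X*(-5 + X))
h = -96 (h = (√(-4 + 8)*(3*(-5 + 3)))*8 = (√4*(3*(-2)))*8 = (2*(-6))*8 = -12*8 = -96)
210*h = 210*(-96) = -20160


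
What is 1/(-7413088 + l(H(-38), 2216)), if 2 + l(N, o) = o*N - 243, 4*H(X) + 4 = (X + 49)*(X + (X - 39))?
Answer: -1/8116359 ≈ -1.2321e-7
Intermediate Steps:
H(X) = -1 + (-39 + 2*X)*(49 + X)/4 (H(X) = -1 + ((X + 49)*(X + (X - 39)))/4 = -1 + ((49 + X)*(X + (-39 + X)))/4 = -1 + ((49 + X)*(-39 + 2*X))/4 = -1 + ((-39 + 2*X)*(49 + X))/4 = -1 + (-39 + 2*X)*(49 + X)/4)
l(N, o) = -245 + N*o (l(N, o) = -2 + (o*N - 243) = -2 + (N*o - 243) = -2 + (-243 + N*o) = -245 + N*o)
1/(-7413088 + l(H(-38), 2216)) = 1/(-7413088 + (-245 + (-1915/4 + (½)*(-38)² + (59/4)*(-38))*2216)) = 1/(-7413088 + (-245 + (-1915/4 + (½)*1444 - 1121/2)*2216)) = 1/(-7413088 + (-245 + (-1915/4 + 722 - 1121/2)*2216)) = 1/(-7413088 + (-245 - 1269/4*2216)) = 1/(-7413088 + (-245 - 703026)) = 1/(-7413088 - 703271) = 1/(-8116359) = -1/8116359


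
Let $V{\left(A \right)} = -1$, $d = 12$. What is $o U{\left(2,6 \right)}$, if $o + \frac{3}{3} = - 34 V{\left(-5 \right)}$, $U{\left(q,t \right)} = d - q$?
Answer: $330$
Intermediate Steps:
$U{\left(q,t \right)} = 12 - q$
$o = 33$ ($o = -1 - -34 = -1 + 34 = 33$)
$o U{\left(2,6 \right)} = 33 \left(12 - 2\right) = 33 \cdot 10 = 330$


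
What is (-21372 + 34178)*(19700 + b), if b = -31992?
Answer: -157411352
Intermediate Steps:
(-21372 + 34178)*(19700 + b) = (-21372 + 34178)*(19700 - 31992) = 12806*(-12292) = -157411352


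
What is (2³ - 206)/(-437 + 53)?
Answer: 33/64 ≈ 0.51563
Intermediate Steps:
(2³ - 206)/(-437 + 53) = (8 - 206)/(-384) = -198*(-1/384) = 33/64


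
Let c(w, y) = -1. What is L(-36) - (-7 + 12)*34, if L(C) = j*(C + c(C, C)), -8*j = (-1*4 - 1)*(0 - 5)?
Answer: -435/8 ≈ -54.375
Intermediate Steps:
j = -25/8 (j = -(-1*4 - 1)*(0 - 5)/8 = -(-4 - 1)*(-5)/8 = -(-5)*(-5)/8 = -⅛*25 = -25/8 ≈ -3.1250)
L(C) = 25/8 - 25*C/8 (L(C) = -25*(C - 1)/8 = -25*(-1 + C)/8 = 25/8 - 25*C/8)
L(-36) - (-7 + 12)*34 = (25/8 - 25/8*(-36)) - (-7 + 12)*34 = (25/8 + 225/2) - 5*34 = 925/8 - 1*170 = 925/8 - 170 = -435/8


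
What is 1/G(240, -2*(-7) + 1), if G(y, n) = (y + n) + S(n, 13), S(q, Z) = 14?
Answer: 1/269 ≈ 0.0037175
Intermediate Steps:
G(y, n) = 14 + n + y (G(y, n) = (y + n) + 14 = (n + y) + 14 = 14 + n + y)
1/G(240, -2*(-7) + 1) = 1/(14 + (-2*(-7) + 1) + 240) = 1/(14 + (14 + 1) + 240) = 1/(14 + 15 + 240) = 1/269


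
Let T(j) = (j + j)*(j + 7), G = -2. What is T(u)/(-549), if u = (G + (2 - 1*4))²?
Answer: -736/549 ≈ -1.3406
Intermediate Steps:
u = 16 (u = (-2 + (2 - 1*4))² = (-2 + (2 - 4))² = (-2 - 2)² = (-4)² = 16)
T(j) = 2*j*(7 + j) (T(j) = (2*j)*(7 + j) = 2*j*(7 + j))
T(u)/(-549) = (2*16*(7 + 16))/(-549) = (2*16*23)*(-1/549) = 736*(-1/549) = -736/549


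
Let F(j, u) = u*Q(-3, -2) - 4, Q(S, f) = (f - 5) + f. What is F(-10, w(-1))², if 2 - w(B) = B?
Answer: 961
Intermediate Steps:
Q(S, f) = -5 + 2*f (Q(S, f) = (-5 + f) + f = -5 + 2*f)
w(B) = 2 - B
F(j, u) = -4 - 9*u (F(j, u) = u*(-5 + 2*(-2)) - 4 = u*(-5 - 4) - 4 = u*(-9) - 4 = -9*u - 4 = -4 - 9*u)
F(-10, w(-1))² = (-4 - 9*(2 - 1*(-1)))² = (-4 - 9*(2 + 1))² = (-4 - 9*3)² = (-4 - 27)² = (-31)² = 961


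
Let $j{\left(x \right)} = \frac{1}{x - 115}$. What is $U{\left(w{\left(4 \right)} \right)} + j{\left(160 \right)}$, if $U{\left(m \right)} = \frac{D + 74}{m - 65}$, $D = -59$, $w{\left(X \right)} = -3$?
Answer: $- \frac{607}{3060} \approx -0.19837$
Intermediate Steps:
$j{\left(x \right)} = \frac{1}{-115 + x}$
$U{\left(m \right)} = \frac{15}{-65 + m}$ ($U{\left(m \right)} = \frac{-59 + 74}{m - 65} = \frac{15}{-65 + m}$)
$U{\left(w{\left(4 \right)} \right)} + j{\left(160 \right)} = \frac{15}{-65 - 3} + \frac{1}{-115 + 160} = \frac{15}{-68} + \frac{1}{45} = 15 \left(- \frac{1}{68}\right) + \frac{1}{45} = - \frac{15}{68} + \frac{1}{45} = - \frac{607}{3060}$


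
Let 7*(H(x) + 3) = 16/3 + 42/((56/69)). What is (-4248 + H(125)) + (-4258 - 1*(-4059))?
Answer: -373115/84 ≈ -4441.8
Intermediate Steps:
H(x) = 433/84 (H(x) = -3 + (16/3 + 42/((56/69)))/7 = -3 + (16*(⅓) + 42/((56*(1/69))))/7 = -3 + (16/3 + 42/(56/69))/7 = -3 + (16/3 + 42*(69/56))/7 = -3 + (16/3 + 207/4)/7 = -3 + (⅐)*(685/12) = -3 + 685/84 = 433/84)
(-4248 + H(125)) + (-4258 - 1*(-4059)) = (-4248 + 433/84) + (-4258 - 1*(-4059)) = -356399/84 + (-4258 + 4059) = -356399/84 - 199 = -373115/84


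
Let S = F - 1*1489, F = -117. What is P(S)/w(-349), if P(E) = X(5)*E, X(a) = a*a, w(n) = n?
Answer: 40150/349 ≈ 115.04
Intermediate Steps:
X(a) = a²
S = -1606 (S = -117 - 1*1489 = -117 - 1489 = -1606)
P(E) = 25*E (P(E) = 5²*E = 25*E)
P(S)/w(-349) = (25*(-1606))/(-349) = -40150*(-1/349) = 40150/349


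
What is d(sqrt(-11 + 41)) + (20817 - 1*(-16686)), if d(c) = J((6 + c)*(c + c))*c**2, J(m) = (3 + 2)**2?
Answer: 38253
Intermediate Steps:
J(m) = 25 (J(m) = 5**2 = 25)
d(c) = 25*c**2
d(sqrt(-11 + 41)) + (20817 - 1*(-16686)) = 25*(sqrt(-11 + 41))**2 + (20817 - 1*(-16686)) = 25*(sqrt(30))**2 + (20817 + 16686) = 25*30 + 37503 = 750 + 37503 = 38253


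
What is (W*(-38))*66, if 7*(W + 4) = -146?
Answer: 436392/7 ≈ 62342.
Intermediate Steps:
W = -174/7 (W = -4 + (⅐)*(-146) = -4 - 146/7 = -174/7 ≈ -24.857)
(W*(-38))*66 = -174/7*(-38)*66 = (6612/7)*66 = 436392/7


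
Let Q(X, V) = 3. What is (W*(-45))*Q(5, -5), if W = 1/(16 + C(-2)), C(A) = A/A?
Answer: -135/17 ≈ -7.9412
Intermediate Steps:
C(A) = 1
W = 1/17 (W = 1/(16 + 1) = 1/17 ≈ 0.058824)
(W*(-45))*Q(5, -5) = ((1/17)*(-45))*3 = -45/17*3 = -135/17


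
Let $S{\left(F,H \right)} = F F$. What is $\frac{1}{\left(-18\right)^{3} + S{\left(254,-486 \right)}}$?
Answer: $\frac{1}{58684} \approx 1.704 \cdot 10^{-5}$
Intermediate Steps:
$S{\left(F,H \right)} = F^{2}$
$\frac{1}{\left(-18\right)^{3} + S{\left(254,-486 \right)}} = \frac{1}{\left(-18\right)^{3} + 254^{2}} = \frac{1}{-5832 + 64516} = \frac{1}{58684}$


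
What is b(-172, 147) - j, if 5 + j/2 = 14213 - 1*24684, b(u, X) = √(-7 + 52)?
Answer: 20952 + 3*√5 ≈ 20959.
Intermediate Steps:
b(u, X) = 3*√5 (b(u, X) = √45 = 3*√5)
j = -20952 (j = -10 + 2*(14213 - 1*24684) = -10 + 2*(14213 - 24684) = -10 + 2*(-10471) = -10 - 20942 = -20952)
b(-172, 147) - j = 3*√5 - 1*(-20952) = 3*√5 + 20952 = 20952 + 3*√5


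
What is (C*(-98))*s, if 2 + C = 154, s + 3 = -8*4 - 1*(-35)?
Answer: 0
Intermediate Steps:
s = 0 (s = -3 + (-8*4 - 1*(-35)) = -3 + (-32 + 35) = -3 + 3 = 0)
C = 152 (C = -2 + 154 = 152)
(C*(-98))*s = (152*(-98))*0 = -14896*0 = 0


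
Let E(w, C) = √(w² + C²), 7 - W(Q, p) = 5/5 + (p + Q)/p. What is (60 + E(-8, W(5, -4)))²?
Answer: (240 + √1649)²/16 ≈ 4921.3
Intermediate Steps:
W(Q, p) = 6 - (Q + p)/p (W(Q, p) = 7 - (5/5 + (p + Q)/p) = 7 - (5*(⅕) + (Q + p)/p) = 7 - (1 + (Q + p)/p) = 7 + (-1 - (Q + p)/p) = 6 - (Q + p)/p)
E(w, C) = √(C² + w²)
(60 + E(-8, W(5, -4)))² = (60 + √((5 - 1*5/(-4))² + (-8)²))² = (60 + √((5 - 1*5*(-¼))² + 64))² = (60 + √((5 + 5/4)² + 64))² = (60 + √((25/4)² + 64))² = (60 + √(625/16 + 64))² = (60 + √(1649/16))² = (60 + √1649/4)²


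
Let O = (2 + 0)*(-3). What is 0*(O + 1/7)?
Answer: 0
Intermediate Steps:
O = -6 (O = 2*(-3) = -6)
0*(O + 1/7) = 0*(-6 + 1/7) = 0*(-41/7) = 0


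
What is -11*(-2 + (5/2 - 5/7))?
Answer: 33/14 ≈ 2.3571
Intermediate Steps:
-11*(-2 + (5/2 - 5/7)) = -11*(-2 + 25/14) = -11*(-3/14) = 33/14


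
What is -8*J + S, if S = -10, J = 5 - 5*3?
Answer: 70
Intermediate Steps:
J = -10 (J = 5 - 15 = -10)
-8*J + S = -8*(-10) - 10 = 80 - 10 = 70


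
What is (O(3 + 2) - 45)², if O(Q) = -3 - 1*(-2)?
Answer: 2116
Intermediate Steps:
O(Q) = -1 (O(Q) = -3 + 2 = -1)
(O(3 + 2) - 45)² = (-1 - 45)² = (-46)² = 2116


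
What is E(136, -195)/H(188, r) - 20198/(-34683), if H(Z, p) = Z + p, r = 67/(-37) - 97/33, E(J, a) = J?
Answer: 2569645588/1940062971 ≈ 1.3245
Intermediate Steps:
r = -5800/1221 (r = 67*(-1/37) - 97*1/33 = -67/37 - 97/33 = -5800/1221 ≈ -4.7502)
E(136, -195)/H(188, r) - 20198/(-34683) = 136/(188 - 5800/1221) - 20198/(-34683) = 136/(223748/1221) - 20198*(-1/34683) = 136*(1221/223748) + 20198/34683 = 41514/55937 + 20198/34683 = 2569645588/1940062971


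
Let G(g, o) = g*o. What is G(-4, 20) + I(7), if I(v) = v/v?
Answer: -79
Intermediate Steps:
I(v) = 1
G(-4, 20) + I(7) = -4*20 + 1 = -80 + 1 = -79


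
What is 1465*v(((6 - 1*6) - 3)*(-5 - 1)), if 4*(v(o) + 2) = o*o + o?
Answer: 244655/2 ≈ 1.2233e+5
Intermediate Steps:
v(o) = -2 + o/4 + o²/4 (v(o) = -2 + (o*o + o)/4 = -2 + (o² + o)/4 = -2 + (o + o²)/4 = -2 + (o/4 + o²/4) = -2 + o/4 + o²/4)
1465*v(((6 - 1*6) - 3)*(-5 - 1)) = 1465*(-2 + (((6 - 1*6) - 3)*(-5 - 1))/4 + (((6 - 1*6) - 3)*(-5 - 1))²/4) = 1465*(-2 + (((6 - 6) - 3)*(-6))/4 + (((6 - 6) - 3)*(-6))²/4) = 1465*(-2 + ((0 - 3)*(-6))/4 + ((0 - 3)*(-6))²/4) = 1465*(-2 + (-3*(-6))/4 + (-3*(-6))²/4) = 1465*(-2 + (¼)*18 + (¼)*18²) = 1465*(-2 + 9/2 + (¼)*324) = 1465*(-2 + 9/2 + 81) = 1465*(167/2) = 244655/2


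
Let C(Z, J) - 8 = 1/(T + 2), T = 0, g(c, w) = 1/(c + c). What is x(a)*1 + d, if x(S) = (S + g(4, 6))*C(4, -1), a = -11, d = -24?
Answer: -1863/16 ≈ -116.44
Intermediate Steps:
g(c, w) = 1/(2*c)
C(Z, J) = 17/2 (C(Z, J) = 8 + 1/(0 + 2) = 8 + 1/2 = 17/2)
x(S) = 17/16 + 17*S/2 (x(S) = (S + (1/2)/4)*(17/2) = (S + (1/2)*(1/4))*(17/2) = (S + 1/8)*(17/2) = (1/8 + S)*(17/2) = 17/16 + 17*S/2)
x(a)*1 + d = (17/16 + (17/2)*(-11))*1 - 24 = (17/16 - 187/2)*1 - 24 = -1479/16*1 - 24 = -1479/16 - 24 = -1863/16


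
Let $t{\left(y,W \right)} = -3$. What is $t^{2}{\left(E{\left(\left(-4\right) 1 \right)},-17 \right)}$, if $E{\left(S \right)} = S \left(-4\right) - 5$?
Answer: $9$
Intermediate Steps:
$E{\left(S \right)} = -5 - 4 S$ ($E{\left(S \right)} = - 4 S - 5 = -5 - 4 S$)
$t^{2}{\left(E{\left(\left(-4\right) 1 \right)},-17 \right)} = \left(-3\right)^{2} = 9$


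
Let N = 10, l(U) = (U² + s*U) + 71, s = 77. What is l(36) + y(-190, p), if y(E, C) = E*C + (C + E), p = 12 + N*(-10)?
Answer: 20581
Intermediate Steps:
l(U) = 71 + U² + 77*U (l(U) = (U² + 77*U) + 71 = 71 + U² + 77*U)
p = -88 (p = 12 + 10*(-10) = 12 - 100 = -88)
y(E, C) = C + E + C*E (y(E, C) = C*E + (C + E) = C + E + C*E)
l(36) + y(-190, p) = (71 + 36² + 77*36) + (-88 - 190 - 88*(-190)) = (71 + 1296 + 2772) + (-88 - 190 + 16720) = 4139 + 16442 = 20581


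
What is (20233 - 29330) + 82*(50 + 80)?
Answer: 1563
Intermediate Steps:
(20233 - 29330) + 82*(50 + 80) = -9097 + 82*130 = -9097 + 10660 = 1563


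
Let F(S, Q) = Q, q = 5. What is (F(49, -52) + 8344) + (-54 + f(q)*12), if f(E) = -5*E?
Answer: 7938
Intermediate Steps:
(F(49, -52) + 8344) + (-54 + f(q)*12) = (-52 + 8344) + (-54 - 5*5*12) = 8292 + (-54 - 25*12) = 8292 + (-54 - 300) = 8292 - 354 = 7938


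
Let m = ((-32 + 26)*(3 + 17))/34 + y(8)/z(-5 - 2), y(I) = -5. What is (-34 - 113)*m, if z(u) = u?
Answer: 7035/17 ≈ 413.82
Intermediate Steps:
m = -335/119 (m = ((-32 + 26)*(3 + 17))/34 - 5/(-5 - 2) = -6*20*(1/34) - 5/(-7) = -120*1/34 - 5*(-⅐) = -60/17 + 5/7 = -335/119 ≈ -2.8151)
(-34 - 113)*m = (-34 - 113)*(-335/119) = -147*(-335/119) = 7035/17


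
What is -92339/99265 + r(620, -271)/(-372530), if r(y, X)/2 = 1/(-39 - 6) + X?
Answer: -154553587327/166406357025 ≈ -0.92877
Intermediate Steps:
r(y, X) = -2/45 + 2*X (r(y, X) = 2*(1/(-39 - 6) + X) = 2*(1/(-45) + X) = 2*(-1/45 + X) = -2/45 + 2*X)
-92339/99265 + r(620, -271)/(-372530) = -92339/99265 + (-2/45 + 2*(-271))/(-372530) = -92339*1/99265 + (-2/45 - 542)*(-1/372530) = -92339/99265 - 24392/45*(-1/372530) = -92339/99265 + 12196/8381925 = -154553587327/166406357025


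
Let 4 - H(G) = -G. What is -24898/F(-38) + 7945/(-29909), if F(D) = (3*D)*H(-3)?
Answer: 371884276/1704813 ≈ 218.14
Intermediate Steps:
H(G) = 4 + G (H(G) = 4 - (-1)*G = 4 + G)
F(D) = 3*D (F(D) = (3*D)*(4 - 3) = (3*D)*1 = 3*D)
-24898/F(-38) + 7945/(-29909) = -24898/(3*(-38)) + 7945/(-29909) = -24898/(-114) + 7945*(-1/29909) = -24898*(-1/114) - 7945/29909 = 12449/57 - 7945/29909 = 371884276/1704813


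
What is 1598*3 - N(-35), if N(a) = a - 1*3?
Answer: 4832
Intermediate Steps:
N(a) = -3 + a (N(a) = a - 3 = -3 + a)
1598*3 - N(-35) = 1598*3 - (-3 - 35) = 4794 - 1*(-38) = 4794 + 38 = 4832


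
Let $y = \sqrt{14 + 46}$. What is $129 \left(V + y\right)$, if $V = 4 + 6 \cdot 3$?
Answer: $2838 + 258 \sqrt{15} \approx 3837.2$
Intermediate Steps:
$V = 22$ ($V = 4 + 18 = 22$)
$y = 2 \sqrt{15}$ ($y = \sqrt{60} = 2 \sqrt{15} \approx 7.746$)
$129 \left(V + y\right) = 129 \left(22 + 2 \sqrt{15}\right) = 2838 + 258 \sqrt{15}$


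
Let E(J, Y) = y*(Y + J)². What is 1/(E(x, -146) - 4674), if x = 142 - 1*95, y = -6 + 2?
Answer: -1/43878 ≈ -2.2790e-5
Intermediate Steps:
y = -4
x = 47 (x = 142 - 95 = 47)
E(J, Y) = -4*(J + Y)² (E(J, Y) = -4*(Y + J)² = -4*(J + Y)²)
1/(E(x, -146) - 4674) = 1/(-4*(47 - 146)² - 4674) = 1/(-4*(-99)² - 4674) = 1/(-4*9801 - 4674) = 1/(-39204 - 4674) = 1/(-43878) = -1/43878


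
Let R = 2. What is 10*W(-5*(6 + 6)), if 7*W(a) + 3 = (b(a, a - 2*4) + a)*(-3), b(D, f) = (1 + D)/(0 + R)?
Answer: 2655/7 ≈ 379.29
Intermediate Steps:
b(D, f) = ½ + D/2 (b(D, f) = (1 + D)/(0 + 2) = (1 + D)/2 = (1 + D)*(½) = ½ + D/2)
W(a) = -9/14 - 9*a/14 (W(a) = -3/7 + (((½ + a/2) + a)*(-3))/7 = -3/7 + ((½ + 3*a/2)*(-3))/7 = -3/7 + (-3/2 - 9*a/2)/7 = -3/7 + (-3/14 - 9*a/14) = -9/14 - 9*a/14)
10*W(-5*(6 + 6)) = 10*(-9/14 - (-45)*(6 + 6)/14) = 10*(-9/14 - (-45)*12/14) = 10*(-9/14 - 9/14*(-60)) = 10*(-9/14 + 270/7) = 10*(531/14) = 2655/7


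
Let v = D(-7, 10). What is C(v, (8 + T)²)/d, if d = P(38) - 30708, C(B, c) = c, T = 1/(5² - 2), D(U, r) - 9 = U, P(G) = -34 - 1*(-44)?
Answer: -34225/16239242 ≈ -0.0021075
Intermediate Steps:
P(G) = 10 (P(G) = -34 + 44 = 10)
D(U, r) = 9 + U
T = 1/23 (T = 1/(25 - 2) = 1/23 ≈ 0.043478)
v = 2 (v = 9 - 7 = 2)
d = -30698 (d = 10 - 30708 = -30698)
C(v, (8 + T)²)/d = (8 + 1/23)²/(-30698) = (185/23)²*(-1/30698) = (34225/529)*(-1/30698) = -34225/16239242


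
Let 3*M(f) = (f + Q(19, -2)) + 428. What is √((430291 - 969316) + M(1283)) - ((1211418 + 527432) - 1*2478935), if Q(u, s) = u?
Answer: 740085 + I*√4846035/3 ≈ 7.4009e+5 + 733.79*I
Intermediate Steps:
M(f) = 149 + f/3 (M(f) = ((f + 19) + 428)/3 = ((19 + f) + 428)/3 = (447 + f)/3 = 149 + f/3)
√((430291 - 969316) + M(1283)) - ((1211418 + 527432) - 1*2478935) = √((430291 - 969316) + (149 + (⅓)*1283)) - ((1211418 + 527432) - 1*2478935) = √(-539025 + (149 + 1283/3)) - (1738850 - 2478935) = √(-539025 + 1730/3) - 1*(-740085) = √(-1615345/3) + 740085 = I*√4846035/3 + 740085 = 740085 + I*√4846035/3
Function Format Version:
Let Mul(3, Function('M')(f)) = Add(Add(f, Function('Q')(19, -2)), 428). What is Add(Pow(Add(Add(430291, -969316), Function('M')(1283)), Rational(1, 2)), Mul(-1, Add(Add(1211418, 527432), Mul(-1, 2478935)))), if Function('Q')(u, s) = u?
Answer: Add(740085, Mul(Rational(1, 3), I, Pow(4846035, Rational(1, 2)))) ≈ Add(7.4009e+5, Mul(733.79, I))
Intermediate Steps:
Function('M')(f) = Add(149, Mul(Rational(1, 3), f)) (Function('M')(f) = Mul(Rational(1, 3), Add(Add(f, 19), 428)) = Mul(Rational(1, 3), Add(Add(19, f), 428)) = Mul(Rational(1, 3), Add(447, f)) = Add(149, Mul(Rational(1, 3), f)))
Add(Pow(Add(Add(430291, -969316), Function('M')(1283)), Rational(1, 2)), Mul(-1, Add(Add(1211418, 527432), Mul(-1, 2478935)))) = Add(Pow(Add(Add(430291, -969316), Add(149, Mul(Rational(1, 3), 1283))), Rational(1, 2)), Mul(-1, Add(Add(1211418, 527432), Mul(-1, 2478935)))) = Add(Pow(Add(-539025, Add(149, Rational(1283, 3))), Rational(1, 2)), Mul(-1, Add(1738850, -2478935))) = Add(Pow(Add(-539025, Rational(1730, 3)), Rational(1, 2)), Mul(-1, -740085)) = Add(Pow(Rational(-1615345, 3), Rational(1, 2)), 740085) = Add(Mul(Rational(1, 3), I, Pow(4846035, Rational(1, 2))), 740085) = Add(740085, Mul(Rational(1, 3), I, Pow(4846035, Rational(1, 2))))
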